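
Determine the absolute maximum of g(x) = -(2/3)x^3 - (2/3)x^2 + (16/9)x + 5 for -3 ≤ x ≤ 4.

g'(x) = -2x^2 - (4/3)x + 16/9, which vanishes at x = -4/3 and x = 2/3.
Evaluating at the critical points and endpoints: g(-3) = 35/3; g(-4/3) = 245/81; g(2/3) = 461/81; g(4) = -371/9.
The maximum over the interval is 35/3, attained at x = -3.

35/3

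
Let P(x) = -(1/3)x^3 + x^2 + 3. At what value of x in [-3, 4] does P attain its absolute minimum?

The derivative is -x^2 + 2x, which vanishes at x = 0 and x = 2.
Compare values at every candidate in [-3, 4]: P(-3) = 21, P(0) = 3, P(2) = 13/3, P(4) = -7/3.
Hence the absolute minimum is -7/3 at x = 4.

4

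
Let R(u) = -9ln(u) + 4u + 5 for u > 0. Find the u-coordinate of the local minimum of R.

R'(u) = -9/u + 4 = 0 gives u = 9/4.
R''(u) = 9/u², which is positive for u > 0, so this is a local minimum.
R(9/4) = -9·ln(9/4) + 9 + 5 ≈ 6.7016.

9/4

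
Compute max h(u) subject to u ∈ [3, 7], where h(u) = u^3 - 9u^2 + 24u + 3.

73

Differentiating, h'(u) = 3u^2 - 18u + 24; whose only zero in [3, 7] is u = 4.
Candidates: h(3) = 21,  h(4) = 19,  h(7) = 73.
So the maximum is h(7) = 73.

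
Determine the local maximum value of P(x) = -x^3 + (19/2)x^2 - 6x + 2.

92

Critical points: P'(x) = -3x^2 + 19x - 6 vanishes at x = 1/3, 6.
Second-derivative test with P''(x) = -6x + 19: P''(1/3) = 17 > 0 ⇒ local minimum; P''(6) = -17 < 0 ⇒ local maximum.
So the local maximum value is P(6) = 92.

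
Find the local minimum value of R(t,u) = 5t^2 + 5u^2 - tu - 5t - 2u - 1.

-254/99

∂R/∂t = 10t - u - 5 = 0 and ∂R/∂u = -t + 10u - 2 = 0, so (t, u) = (52/99, 25/99).
The Hessian has R_{tt} = 10, R_{uu} = 10, R_{tu} = -1, giving D = 99 > 0 with R_{tt} > 0, so the point is a local minimum.
R(52/99, 25/99) = -254/99.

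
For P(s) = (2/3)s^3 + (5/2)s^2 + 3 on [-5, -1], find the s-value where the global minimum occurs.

-5

P'(s) = 2s^2 + 5s, whose only zero in [-5, -1] is s = -5/2.
Compare values at every candidate in [-5, -1]: P(-5) = -107/6,  P(-5/2) = 197/24,  P(-1) = 29/6.
The minimum over the interval is -107/6, attained at s = -5.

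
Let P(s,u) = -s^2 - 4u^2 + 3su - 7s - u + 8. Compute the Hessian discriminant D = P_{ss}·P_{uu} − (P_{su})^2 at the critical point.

7

∂P/∂s = -2s + 3u - 7 = 0 and ∂P/∂u = 3s - 8u - 1 = 0, so (s, u) = (-59/7, -23/7).
The Hessian has P_{ss} = -2, P_{uu} = -8, P_{su} = 3, giving D = 7 > 0 with P_{ss} < 0, so the point is a local maximum.
D = (-2)·(-8) − (3)^2 = 7.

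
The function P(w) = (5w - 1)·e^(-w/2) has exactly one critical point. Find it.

P'(w) = 5·e^(-w/2) + (5w - 1)·(-1/2)·e^(-w/2) = (-(5/2)w + 11/2)·e^(-w/2). Since e^(-w/2) > 0, the only critical point is w = 11/5.
P''(11/5) has the same sign as -5/2 < 0, so this is a local maximum.
P(11/5) = (10)·e^(-11/10) ≈ 3.3287.

11/5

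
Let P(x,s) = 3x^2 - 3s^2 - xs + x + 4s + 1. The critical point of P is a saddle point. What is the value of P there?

86/37

∂P/∂x = 6x - s + 1 = 0 and ∂P/∂s = -x - 6s + 4 = 0, so (x, s) = (-2/37, 25/37).
The Hessian has P_{xx} = 6, P_{ss} = -6, P_{xs} = -1, giving D = -37 < 0, so the point is a saddle point.
P(-2/37, 25/37) = 86/37.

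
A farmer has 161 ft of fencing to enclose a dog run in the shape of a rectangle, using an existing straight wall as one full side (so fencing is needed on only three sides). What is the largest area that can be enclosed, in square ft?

25921/8

Let the sides perpendicular to the wall have length x and the parallel side y, so 2x + y = 161 and the area is A = xy = x(161 − 2x).
A'(x) = 161 − 4x = 0 gives x = 161/4, and A''(x) = −4 < 0 confirms a maximum.
Then y = 161 − 2·161/4 = 161/2 and A = 25921/8.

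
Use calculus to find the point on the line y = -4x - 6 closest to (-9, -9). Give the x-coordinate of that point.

3/17

Minimize D(x)^2 = (x + 9)^2 + (-4x + 3)^2.
d/dx[D^2] = 2(x + 9) + 2·(-4)·(-4x + 3) = 0 ⇒ x = 3/17.
Then y = -114/17 and the distance is √(1521/17) ≈ 9.4589.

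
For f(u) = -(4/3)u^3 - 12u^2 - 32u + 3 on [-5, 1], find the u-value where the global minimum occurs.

f'(u) = -4u^2 - 24u - 32, which vanishes at u = -4 and u = -2.
Compare values at every candidate in [-5, 1]: f(-5) = 89/3; f(-4) = 73/3; f(-2) = 89/3; f(1) = -127/3.
Hence the absolute minimum is -127/3 at u = 1.

1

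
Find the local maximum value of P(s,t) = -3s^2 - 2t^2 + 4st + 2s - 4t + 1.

4

∂P/∂s = -6s + 4t + 2 = 0 and ∂P/∂t = 4s - 4t - 4 = 0, so (s, t) = (-1, -2).
The Hessian has P_{ss} = -6, P_{tt} = -4, P_{st} = 4, giving D = 8 > 0 with P_{ss} < 0, so the point is a local maximum.
P(-1, -2) = 4.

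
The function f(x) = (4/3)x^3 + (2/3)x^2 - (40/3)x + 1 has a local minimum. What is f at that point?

-1069/81

Critical points: f'(x) = 4x^2 + (4/3)x - 40/3 vanishes at x = -2, 5/3.
f''(x) = 8x + 4/3. f''(-2) = -44/3 < 0 ⇒ local maximum; f''(5/3) = 44/3 > 0 ⇒ local minimum.
The local minimum is f(5/3) = -1069/81.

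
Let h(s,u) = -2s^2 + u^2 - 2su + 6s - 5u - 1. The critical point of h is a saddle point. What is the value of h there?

∂h/∂s = -4s - 2u + 6 = 0 and ∂h/∂u = -2s + 2u - 5 = 0, so (s, u) = (1/6, 8/3).
The Hessian has h_{ss} = -4, h_{uu} = 2, h_{su} = -2, giving D = -12 < 0, so the point is a saddle point.
h(1/6, 8/3) = -43/6.

-43/6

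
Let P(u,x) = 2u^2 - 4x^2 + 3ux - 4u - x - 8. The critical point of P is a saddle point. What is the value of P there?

-402/41

∂P/∂u = 4u + 3x - 4 = 0 and ∂P/∂x = 3u - 8x - 1 = 0, so (u, x) = (35/41, 8/41).
The Hessian has P_{uu} = 4, P_{xx} = -8, P_{ux} = 3, giving D = -41 < 0, so the point is a saddle point.
P(35/41, 8/41) = -402/41.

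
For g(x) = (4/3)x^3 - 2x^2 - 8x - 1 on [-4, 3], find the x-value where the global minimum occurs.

g'(x) = 4x^2 - 4x - 8, which vanishes at x = -1 and x = 2.
Candidates: g(-4) = -259/3,  g(-1) = 11/3,  g(2) = -43/3,  g(3) = -7.
Hence the absolute minimum is -259/3 at x = -4.

-4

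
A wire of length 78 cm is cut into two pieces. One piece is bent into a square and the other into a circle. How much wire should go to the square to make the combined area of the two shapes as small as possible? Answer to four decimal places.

43.6877

Let x be the length used for the square. Square side x/4; circle radius (78−x)/(2π).
A(x) = (x/4)² + π·((78−x)/(2π))² = x²/16 + (78−x)²/(4π) for 0 ≤ x ≤ 78. A'(x) = x/8 − (78−x)/(2π) = 0 gives x = 4·78/(π+4) ≈ 43.6877.
A'' = 1/8 + 1/(2π) > 0, so this gives the minimum combined area; x ≈ 43.6877 cm to the square.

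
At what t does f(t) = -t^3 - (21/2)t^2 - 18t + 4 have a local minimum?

f'(t) = -3t^2 - 21t - 18 = 0 at t = -6, -1.
Since f''(t) = -6t - 21, we get f''(-6) = 15 > 0 ⇒ local minimum; f''(-1) = -15 < 0 ⇒ local maximum.
The local minimum is f(-6) = -50.

-6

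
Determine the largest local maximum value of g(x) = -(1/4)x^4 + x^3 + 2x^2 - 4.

g'(x) = -x^3 + 3x^2 + 4x = 0 at x = -1, 0, 4.
Since g''(x) = -3x^2 + 6x + 4, we get g''(-1) = -5 < 0 ⇒ local maximum; g''(0) = 4 > 0 ⇒ local minimum; g''(4) = -20 < 0 ⇒ local maximum.
The largest local maximum is g(4) = 28.

28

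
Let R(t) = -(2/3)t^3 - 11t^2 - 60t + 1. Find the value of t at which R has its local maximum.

-5

R'(t) = -2t^2 - 22t - 60 = 0 at t = -6, -5.
Since R''(t) = -4t - 22, we get R''(-6) = 2 > 0 ⇒ local minimum; R''(-5) = -2 < 0 ⇒ local maximum.
Thus R has its local maximum at t = -5, with value 328/3.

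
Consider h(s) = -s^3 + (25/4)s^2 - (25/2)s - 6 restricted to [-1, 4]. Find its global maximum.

h'(s) = -3s^2 + (25/2)s - 25/2, which vanishes at s = 5/3 and s = 5/2.
Compare values at every candidate in [-1, 4]: h(-1) = 55/4, h(5/3) = -1523/108, h(5/2) = -221/16, h(4) = -20.
The maximum over the interval is 55/4, attained at s = -1.

55/4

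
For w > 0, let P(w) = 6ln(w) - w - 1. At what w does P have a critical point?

P'(w) = 6/w − 1 = 0 gives w = 6.
P''(w) = -6/w², which is negative for w > 0, so this is a local maximum.
P(6) = 6·ln(6) - 6 - 1 ≈ 3.7506.

6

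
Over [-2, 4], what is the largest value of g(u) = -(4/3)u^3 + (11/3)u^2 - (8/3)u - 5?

g'(u) = -4u^2 + (22/3)u - 8/3, which vanishes at u = 1/2 and u = 4/3.
Evaluating at the critical points and endpoints: g(-2) = 77/3, g(1/2) = -67/12, g(4/3) = -421/81, g(4) = -127/3.
The maximum over the interval is 77/3, attained at u = -2.

77/3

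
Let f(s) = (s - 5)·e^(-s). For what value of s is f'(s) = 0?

f'(s) = 1·e^(-s) + (s - 5)·(-1)·e^(-s) = (-s + 6)·e^(-s). Since e^(-s) > 0, the only critical point is s = 6.
f''(6) has the same sign as -1 < 0, so this is a local maximum.
f(6) = (1)·e^(-6) ≈ 0.0025.

6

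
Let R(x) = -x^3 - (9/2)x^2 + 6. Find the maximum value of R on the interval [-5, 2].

37/2

Differentiating, R'(x) = -3x^2 - 9x; which vanishes at x = -3 and x = 0.
Compare values at every candidate in [-5, 2]: R(-5) = 37/2, R(-3) = -15/2, R(0) = 6, R(2) = -20.
The maximum over the interval is 37/2, attained at x = -5.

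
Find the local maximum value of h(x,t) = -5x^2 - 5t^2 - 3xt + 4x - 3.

-193/91

∂h/∂x = -10x - 3t + 4 = 0 and ∂h/∂t = -3x - 10t = 0, so (x, t) = (40/91, -12/91).
The Hessian has h_{xx} = -10, h_{tt} = -10, h_{xt} = -3, giving D = 91 > 0 with h_{xx} < 0, so the point is a local maximum.
h(40/91, -12/91) = -193/91.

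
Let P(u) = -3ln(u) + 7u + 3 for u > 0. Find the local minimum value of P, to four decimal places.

P'(u) = -3/u + 7 = 0 gives u = 3/7.
P''(u) = 3/u², which is positive for u > 0, so this is a local minimum.
P(3/7) = -3·ln(3/7) + 3 + 3 ≈ 8.5419.

8.5419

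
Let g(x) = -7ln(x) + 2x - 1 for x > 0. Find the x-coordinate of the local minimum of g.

g'(x) = -7/x + 2 = 0 gives x = 7/2.
g''(x) = 7/x², which is positive for x > 0, so this is a local minimum.
g(7/2) = -7·ln(7/2) + 7 - 1 ≈ -2.7693.

7/2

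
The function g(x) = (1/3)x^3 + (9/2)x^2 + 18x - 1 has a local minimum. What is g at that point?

-47/2

g'(x) = x^2 + 9x + 18 = 0 at x = -6, -3.
Second-derivative test with g''(x) = 2x + 9: g''(-6) = -3 < 0 ⇒ local maximum; g''(-3) = 3 > 0 ⇒ local minimum.
The local minimum is g(-3) = -47/2.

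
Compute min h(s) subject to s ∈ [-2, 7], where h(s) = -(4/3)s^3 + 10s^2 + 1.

The derivative is -4s^2 + 20s, which vanishes at s = 0 and s = 5.
Compare values at every candidate in [-2, 7]: h(-2) = 155/3,  h(0) = 1,  h(5) = 253/3,  h(7) = 101/3.
So the minimum is h(0) = 1.

1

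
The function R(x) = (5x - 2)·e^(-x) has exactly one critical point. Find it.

R'(x) = 5·e^(-x) + (5x - 2)·(-1)·e^(-x) = (-5x + 7)·e^(-x). Since e^(-x) > 0, the only critical point is x = 7/5.
R''(7/5) has the same sign as -5 < 0, so this is a local maximum.
R(7/5) = (5)·e^(-7/5) ≈ 1.2330.

7/5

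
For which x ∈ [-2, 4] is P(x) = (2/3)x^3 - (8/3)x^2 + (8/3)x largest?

4

Differentiating, P'(x) = 2x^2 - (16/3)x + 8/3; which vanishes at x = 2/3 and x = 2.
Candidates: P(-2) = -64/3,  P(2/3) = 64/81,  P(2) = 0,  P(4) = 32/3.
So the maximum is P(4) = 32/3.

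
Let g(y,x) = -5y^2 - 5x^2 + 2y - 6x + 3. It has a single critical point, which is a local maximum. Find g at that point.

∂g/∂y = -10y + 2 = 0 and ∂g/∂x = -10x - 6 = 0, so (y, x) = (1/5, -3/5).
The Hessian has g_{yy} = -10, g_{xx} = -10, g_{yx} = 0, giving D = 100 > 0 with g_{yy} < 0, so the point is a local maximum.
g(1/5, -3/5) = 5.

5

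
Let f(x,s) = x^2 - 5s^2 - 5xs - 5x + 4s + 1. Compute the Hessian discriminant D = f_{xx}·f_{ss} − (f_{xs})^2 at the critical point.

∂f/∂x = 2x - 5s - 5 = 0 and ∂f/∂s = -5x - 10s + 4 = 0, so (x, s) = (14/9, -17/45).
The Hessian has f_{xx} = 2, f_{ss} = -10, f_{xs} = -5, giving D = -45 < 0, so the point is a saddle point.
D = (2)·(-10) − (-5)^2 = -45.

-45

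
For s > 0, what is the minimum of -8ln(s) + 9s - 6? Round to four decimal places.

2.9423

P'(s) = -8/s + 9 = 0 gives s = 8/9.
P''(s) = 8/s², which is positive for s > 0, so this is a local minimum.
P(8/9) = -8·ln(8/9) + 8 - 6 ≈ 2.9423.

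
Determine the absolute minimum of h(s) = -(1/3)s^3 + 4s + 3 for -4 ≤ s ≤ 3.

h'(s) = -s^2 + 4, which vanishes at s = -2 and s = 2.
Evaluating at the critical points and endpoints: h(-4) = 25/3,  h(-2) = -7/3,  h(2) = 25/3,  h(3) = 6.
Hence the absolute minimum is -7/3 at s = -2.

-7/3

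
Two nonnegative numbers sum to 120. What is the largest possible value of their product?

With x + y = 120, the product is P(x) = x(120 − x).
P'(x) = 120 − 2x = 0 gives x = 60; P'' = −2 < 0, so this is the maximum.
P = 60·60 = 3600.

3600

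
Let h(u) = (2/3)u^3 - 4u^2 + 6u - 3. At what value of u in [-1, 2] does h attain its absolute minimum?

-1

h'(u) = 2u^2 - 8u + 6, whose only zero in [-1, 2] is u = 1.
Evaluating at the critical points and endpoints: h(-1) = -41/3; h(1) = -1/3; h(2) = -5/3.
So the minimum is h(-1) = -41/3.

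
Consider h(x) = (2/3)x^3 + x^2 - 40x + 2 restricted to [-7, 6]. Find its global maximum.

431/3

Differentiating, h'(x) = 2x^2 + 2x - 40; which vanishes at x = -5 and x = 4.
Compare values at every candidate in [-7, 6]: h(-7) = 307/3, h(-5) = 431/3, h(4) = -298/3, h(6) = -58.
So the maximum is h(-5) = 431/3.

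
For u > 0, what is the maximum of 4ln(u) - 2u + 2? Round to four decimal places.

0.7726

R'(u) = 4/u − 2 = 0 gives u = 2.
R''(u) = -4/u², which is negative for u > 0, so this is a local maximum.
R(2) = 4·ln(2) - 4 + 2 ≈ 0.7726.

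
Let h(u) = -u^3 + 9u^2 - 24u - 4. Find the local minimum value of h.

-24

h'(u) = -3u^2 + 18u - 24. Setting h'(u) = 0 gives u ∈ {2, 4}.
h''(u) = -6u + 18. h''(2) = 6 > 0 ⇒ local minimum; h''(4) = -6 < 0 ⇒ local maximum.
So the local minimum value is h(2) = -24.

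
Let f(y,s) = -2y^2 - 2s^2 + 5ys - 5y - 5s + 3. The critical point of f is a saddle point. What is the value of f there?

-22

∂f/∂y = -4y + 5s - 5 = 0 and ∂f/∂s = 5y - 4s - 5 = 0, so (y, s) = (5, 5).
The Hessian has f_{yy} = -4, f_{ss} = -4, f_{ys} = 5, giving D = -9 < 0, so the point is a saddle point.
f(5, 5) = -22.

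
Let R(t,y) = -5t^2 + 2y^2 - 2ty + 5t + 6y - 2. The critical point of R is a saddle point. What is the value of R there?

-79/22

∂R/∂t = -10t - 2y + 5 = 0 and ∂R/∂y = -2t + 4y + 6 = 0, so (t, y) = (8/11, -25/22).
The Hessian has R_{tt} = -10, R_{yy} = 4, R_{ty} = -2, giving D = -44 < 0, so the point is a saddle point.
R(8/11, -25/22) = -79/22.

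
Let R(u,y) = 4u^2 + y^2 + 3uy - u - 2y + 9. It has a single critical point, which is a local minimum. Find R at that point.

∂R/∂u = 8u + 3y - 1 = 0 and ∂R/∂y = 3u + 2y - 2 = 0, so (u, y) = (-4/7, 13/7).
The Hessian has R_{uu} = 8, R_{yy} = 2, R_{uy} = 3, giving D = 7 > 0 with R_{uu} > 0, so the point is a local minimum.
R(-4/7, 13/7) = 52/7.

52/7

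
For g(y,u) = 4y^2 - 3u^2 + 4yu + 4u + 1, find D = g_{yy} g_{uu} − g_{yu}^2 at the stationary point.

∂g/∂y = 8y + 4u = 0 and ∂g/∂u = 4y - 6u + 4 = 0, so (y, u) = (-1/4, 1/2).
The Hessian has g_{yy} = 8, g_{uu} = -6, g_{yu} = 4, giving D = -64 < 0, so the point is a saddle point.
D = (8)·(-6) − (4)^2 = -64.

-64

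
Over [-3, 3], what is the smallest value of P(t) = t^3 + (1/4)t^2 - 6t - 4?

-43/4

Differentiating, P'(t) = 3t^2 + (1/2)t - 6; which vanishes at t = -3/2 and t = 4/3.
Candidates: P(-3) = -43/4,  P(-3/2) = 35/16,  P(4/3) = -248/27,  P(3) = 29/4.
So the minimum is P(-3) = -43/4.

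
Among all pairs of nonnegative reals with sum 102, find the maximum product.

2601

With x + y = 102, the product is P(x) = x(102 − x).
P'(x) = 102 − 2x = 0 gives x = 51; P'' = −2 < 0, so this is the maximum.
P = 51·51 = 2601.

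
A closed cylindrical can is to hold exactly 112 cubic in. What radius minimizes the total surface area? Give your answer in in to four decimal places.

2.6122

With radius r and height h, πr²h = 112 so h = 112/(πr²), and S(r) = 2πr² + 2πrh = 2πr² + 2·112/r.
S'(r) = 4πr − 2·112/r² = 0 ⇒ r³ = 112/(2π), so r ≈ 2.6122 and h = 2r ≈ 5.2245.
S''(r) = 4π + 4·112/r³ > 0, so this is the minimum; S ≈ 128.6253.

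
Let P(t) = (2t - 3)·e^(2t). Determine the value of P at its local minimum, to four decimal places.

P'(t) = 2·e^(2t) + (2t - 3)·2·e^(2t) = (4t - 4)·e^(2t). Since e^(2t) > 0, the only critical point is t = 1.
P''(1) has the same sign as 4 > 0, so this is a local minimum.
P(1) = (-1)·e^(2) ≈ -7.3891.

-7.3891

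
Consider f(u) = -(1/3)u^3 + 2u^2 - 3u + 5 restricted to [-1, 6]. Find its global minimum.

-13

f'(u) = -u^2 + 4u - 3, which vanishes at u = 1 and u = 3.
Candidates: f(-1) = 31/3, f(1) = 11/3, f(3) = 5, f(6) = -13.
The minimum over the interval is -13, attained at u = 6.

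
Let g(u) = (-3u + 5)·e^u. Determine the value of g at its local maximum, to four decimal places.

By the product rule, g'(u) = (-3u + 2)·e^u. Since e^u > 0, the only critical point is u = 2/3.
g''(2/3) has the same sign as -3 < 0, so this is a local maximum.
g(2/3) = (3)·e^(2/3) ≈ 5.8432.

5.8432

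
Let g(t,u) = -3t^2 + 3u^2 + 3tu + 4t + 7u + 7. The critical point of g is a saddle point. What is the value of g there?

44/15

∂g/∂t = -6t + 3u + 4 = 0 and ∂g/∂u = 3t + 6u + 7 = 0, so (t, u) = (1/15, -6/5).
The Hessian has g_{tt} = -6, g_{uu} = 6, g_{tu} = 3, giving D = -45 < 0, so the point is a saddle point.
g(1/15, -6/5) = 44/15.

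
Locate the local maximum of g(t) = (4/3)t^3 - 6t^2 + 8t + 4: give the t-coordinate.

g'(t) = 4t^2 - 12t + 8 = 0 at t = 1, 2.
Second-derivative test with g''(t) = 8t - 12: g''(1) = -4 < 0 ⇒ local maximum; g''(2) = 4 > 0 ⇒ local minimum.
The local maximum is g(1) = 22/3.

1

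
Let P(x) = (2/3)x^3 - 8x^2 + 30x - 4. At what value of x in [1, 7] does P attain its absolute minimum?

P'(x) = 2x^2 - 16x + 30, which vanishes at x = 3 and x = 5.
Evaluating at the critical points and endpoints: P(1) = 56/3; P(3) = 32; P(5) = 88/3; P(7) = 128/3.
Hence the absolute minimum is 56/3 at x = 1.

1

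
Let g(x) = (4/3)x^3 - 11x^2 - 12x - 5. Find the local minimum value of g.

-185

Critical points: g'(x) = 4x^2 - 22x - 12 vanishes at x = -1/2, 6.
Since g''(x) = 8x - 22, we get g''(-1/2) = -26 < 0 ⇒ local maximum; g''(6) = 26 > 0 ⇒ local minimum.
Thus g has its local minimum at x = 6, with value -185.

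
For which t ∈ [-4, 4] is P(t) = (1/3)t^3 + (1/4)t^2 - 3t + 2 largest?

4

P'(t) = t^2 + (1/2)t - 3, which vanishes at t = -2 and t = 3/2.
Compare values at every candidate in [-4, 4]: P(-4) = -10/3, P(-2) = 19/3, P(3/2) = -13/16, P(4) = 46/3.
The maximum over the interval is 46/3, attained at t = 4.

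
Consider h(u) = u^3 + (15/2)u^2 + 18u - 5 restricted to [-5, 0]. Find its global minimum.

-65/2

h'(u) = 3u^2 + 15u + 18, which vanishes at u = -3 and u = -2.
Candidates: h(-5) = -65/2, h(-3) = -37/2, h(-2) = -19, h(0) = -5.
The minimum over the interval is -65/2, attained at u = -5.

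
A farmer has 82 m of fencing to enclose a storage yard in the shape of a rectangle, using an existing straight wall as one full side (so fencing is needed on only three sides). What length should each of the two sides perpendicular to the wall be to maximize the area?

Let the sides perpendicular to the wall have length x and the parallel side y, so 2x + y = 82 and the area is A = xy = x(82 − 2x).
A'(x) = 82 − 4x = 0 gives x = 41/2, and A''(x) = −4 < 0 confirms a maximum.
Then y = 82 − 2·41/2 = 41 and A = 1681/2.

41/2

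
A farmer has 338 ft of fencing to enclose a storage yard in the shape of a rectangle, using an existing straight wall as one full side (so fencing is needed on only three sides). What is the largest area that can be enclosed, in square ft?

Let the sides perpendicular to the wall have length x and the parallel side y, so 2x + y = 338 and the area is A = xy = x(338 − 2x).
A'(x) = 338 − 4x = 0 gives x = 169/2, and A''(x) = −4 < 0 confirms a maximum.
Then y = 338 − 2·169/2 = 169 and A = 28561/2.

28561/2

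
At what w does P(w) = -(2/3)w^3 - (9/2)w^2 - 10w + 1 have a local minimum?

-5/2

Critical points: P'(w) = -2w^2 - 9w - 10 vanishes at w = -5/2, -2.
Since P''(w) = -4w - 9, we get P''(-5/2) = 1 > 0 ⇒ local minimum; P''(-2) = -1 < 0 ⇒ local maximum.
So the local minimum value is P(-5/2) = 199/24.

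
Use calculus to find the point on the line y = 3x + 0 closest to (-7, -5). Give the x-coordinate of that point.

-11/5

Minimize D(x)^2 = (x + 7)^2 + (3x + 5)^2.
d/dx[D^2] = 2(x + 7) + 2·3·(3x + 5) = 0 ⇒ x = -11/5.
Then y = -33/5 and the distance is √(128/5) ≈ 5.0596.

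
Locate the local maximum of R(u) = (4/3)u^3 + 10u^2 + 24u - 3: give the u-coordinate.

R'(u) = 4u^2 + 20u + 24 = 0 at u = -3, -2.
Second-derivative test with R''(u) = 8u + 20: R''(-3) = -4 < 0 ⇒ local maximum; R''(-2) = 4 > 0 ⇒ local minimum.
So the local maximum value is R(-3) = -21.

-3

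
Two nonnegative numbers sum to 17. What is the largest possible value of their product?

289/4

With x + y = 17, the product is P(x) = x(17 − x).
P'(x) = 17 − 2x = 0 gives x = 17/2; P'' = −2 < 0, so this is the maximum.
P = 17/2·17/2 = 289/4.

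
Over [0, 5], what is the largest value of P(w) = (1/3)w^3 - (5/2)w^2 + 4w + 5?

41/6

The derivative is w^2 - 5w + 4, which vanishes at w = 1 and w = 4.
Evaluating at the critical points and endpoints: P(0) = 5; P(1) = 41/6; P(4) = 7/3; P(5) = 25/6.
Hence the absolute maximum is 41/6 at w = 1.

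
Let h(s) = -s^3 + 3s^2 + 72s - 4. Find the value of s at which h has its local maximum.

h'(s) = -3s^2 + 6s + 72. Setting h'(s) = 0 gives s ∈ {-4, 6}.
h''(s) = -6s + 6. h''(-4) = 30 > 0 ⇒ local minimum; h''(6) = -30 < 0 ⇒ local maximum.
The local maximum is h(6) = 320.

6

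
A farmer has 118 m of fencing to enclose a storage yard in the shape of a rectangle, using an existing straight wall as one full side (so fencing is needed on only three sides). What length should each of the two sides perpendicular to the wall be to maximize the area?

Let the sides perpendicular to the wall have length x and the parallel side y, so 2x + y = 118 and the area is A = xy = x(118 − 2x).
A'(x) = 118 − 4x = 0 gives x = 59/2, and A''(x) = −4 < 0 confirms a maximum.
Then y = 118 − 2·59/2 = 59 and A = 3481/2.

59/2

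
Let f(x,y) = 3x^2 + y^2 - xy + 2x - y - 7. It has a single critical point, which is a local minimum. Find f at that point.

∂f/∂x = 6x - y + 2 = 0 and ∂f/∂y = -x + 2y - 1 = 0, so (x, y) = (-3/11, 4/11).
The Hessian has f_{xx} = 6, f_{yy} = 2, f_{xy} = -1, giving D = 11 > 0 with f_{xx} > 0, so the point is a local minimum.
f(-3/11, 4/11) = -82/11.

-82/11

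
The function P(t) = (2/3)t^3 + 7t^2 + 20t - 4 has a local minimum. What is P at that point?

-64/3

P'(t) = 2t^2 + 14t + 20. Setting P'(t) = 0 gives t ∈ {-5, -2}.
P''(t) = 4t + 14. P''(-5) = -6 < 0 ⇒ local maximum; P''(-2) = 6 > 0 ⇒ local minimum.
So the local minimum value is P(-2) = -64/3.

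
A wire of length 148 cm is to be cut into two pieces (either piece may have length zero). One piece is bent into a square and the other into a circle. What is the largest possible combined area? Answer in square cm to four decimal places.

Let x be the length used for the square. Square side x/4; circle radius (148−x)/(2π).
A(x) = (x/4)² + π·((148−x)/(2π))² = x²/16 + (148−x)²/(4π) for 0 ≤ x ≤ 148. A'(x) = x/8 − (148−x)/(2π) = 0 gives x = 4·148/(π+4) ≈ 82.8947.
A'' > 0, so the interior critical point is a minimum; the maximum is at an endpoint. A(0) = 1743.0649 and A(148) = 1369.0000, so the largest area is 1743.0649.

1743.0649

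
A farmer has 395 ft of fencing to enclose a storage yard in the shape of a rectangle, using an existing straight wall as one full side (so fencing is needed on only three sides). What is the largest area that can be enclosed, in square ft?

Let the sides perpendicular to the wall have length x and the parallel side y, so 2x + y = 395 and the area is A = xy = x(395 − 2x).
A'(x) = 395 − 4x = 0 gives x = 395/4, and A''(x) = −4 < 0 confirms a maximum.
Then y = 395 − 2·395/4 = 395/2 and A = 156025/8.

156025/8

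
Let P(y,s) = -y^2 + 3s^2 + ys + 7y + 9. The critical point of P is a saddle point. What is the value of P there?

264/13

∂P/∂y = -2y + s + 7 = 0 and ∂P/∂s = y + 6s = 0, so (y, s) = (42/13, -7/13).
The Hessian has P_{yy} = -2, P_{ss} = 6, P_{ys} = 1, giving D = -13 < 0, so the point is a saddle point.
P(42/13, -7/13) = 264/13.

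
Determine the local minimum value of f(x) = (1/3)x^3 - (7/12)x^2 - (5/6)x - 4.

-1771/324

f'(x) = x^2 - (7/6)x - 5/6 = 0 at x = -1/2, 5/3.
f''(x) = 2x - 7/6. f''(-1/2) = -13/6 < 0 ⇒ local maximum; f''(5/3) = 13/6 > 0 ⇒ local minimum.
Thus f has its local minimum at x = 5/3, with value -1771/324.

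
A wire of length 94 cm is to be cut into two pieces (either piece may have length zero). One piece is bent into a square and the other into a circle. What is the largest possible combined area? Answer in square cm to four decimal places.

Let x be the length used for the square. Square side x/4; circle radius (94−x)/(2π).
A(x) = (x/4)² + π·((94−x)/(2π))² = x²/16 + (94−x)²/(4π) for 0 ≤ x ≤ 94. A'(x) = x/8 − (94−x)/(2π) = 0 gives x = 4·94/(π+4) ≈ 52.6493.
A'' > 0, so the interior critical point is a minimum; the maximum is at an endpoint. A(0) = 703.1465 and A(94) = 552.2500, so the largest area is 703.1465.

703.1465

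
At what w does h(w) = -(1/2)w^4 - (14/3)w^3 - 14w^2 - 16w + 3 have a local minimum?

h'(w) = -2w^3 - 14w^2 - 28w - 16. Setting h'(w) = 0 gives w ∈ {-4, -2, -1}.
Since h''(w) = -6w^2 - 28w - 28, we get h''(-4) = -12 < 0 ⇒ local maximum; h''(-2) = 4 > 0 ⇒ local minimum; h''(-1) = -6 < 0 ⇒ local maximum.
Thus h has its local minimum at w = -2, with value 25/3.

-2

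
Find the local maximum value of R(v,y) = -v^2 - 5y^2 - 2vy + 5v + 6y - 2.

69/16

∂R/∂v = -2v - 2y + 5 = 0 and ∂R/∂y = -2v - 10y + 6 = 0, so (v, y) = (19/8, 1/8).
The Hessian has R_{vv} = -2, R_{yy} = -10, R_{vy} = -2, giving D = 16 > 0 with R_{vv} < 0, so the point is a local maximum.
R(19/8, 1/8) = 69/16.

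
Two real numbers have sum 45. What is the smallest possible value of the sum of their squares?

2025/2

With a + b = 45, a^2 + b^2 = a^2 + (45 − a)^2.
The derivative 2a − 2(45 − a) = 4a − 90 vanishes at a = 45/2; second derivative 4 > 0, a minimum.
The minimum is 2·(45/2)^2 = 2025/2.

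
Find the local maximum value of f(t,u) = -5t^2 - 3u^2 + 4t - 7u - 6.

∂f/∂t = -10t + 4 = 0 and ∂f/∂u = -6u - 7 = 0, so (t, u) = (2/5, -7/6).
The Hessian has f_{tt} = -10, f_{uu} = -6, f_{tu} = 0, giving D = 60 > 0 with f_{tt} < 0, so the point is a local maximum.
f(2/5, -7/6) = -67/60.

-67/60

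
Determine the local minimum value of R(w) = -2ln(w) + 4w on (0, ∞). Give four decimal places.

3.3863

R'(w) = -2/w + 4 = 0 gives w = 1/2.
R''(w) = 2/w², which is positive for w > 0, so this is a local minimum.
R(1/2) = -2·ln(1/2) + 2 ≈ 3.3863.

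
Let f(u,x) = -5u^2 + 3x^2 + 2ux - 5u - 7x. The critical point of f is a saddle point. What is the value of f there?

-15/4

∂f/∂u = -10u + 2x - 5 = 0 and ∂f/∂x = 2u + 6x - 7 = 0, so (u, x) = (-1/4, 5/4).
The Hessian has f_{uu} = -10, f_{xx} = 6, f_{ux} = 2, giving D = -64 < 0, so the point is a saddle point.
f(-1/4, 5/4) = -15/4.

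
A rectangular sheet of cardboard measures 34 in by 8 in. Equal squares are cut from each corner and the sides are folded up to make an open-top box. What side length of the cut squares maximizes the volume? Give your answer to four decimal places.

With cut size x, the volume is V(x) = x(34 − 2x)(8 − 2x) for 0 < x < 4.
V'(x) = 12x^2 − 168x + 272. Setting V'(x) = 0 gives x ≈ 1.8684 (the root in (0, 4)).
V''(x) = 24x − 168 is negative there, so this is the maximum; V ≈ 241.0574.

1.8684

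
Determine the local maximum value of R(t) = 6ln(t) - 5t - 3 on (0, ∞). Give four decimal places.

R'(t) = 6/t − 5 = 0 gives t = 6/5.
R''(t) = -6/t², which is negative for t > 0, so this is a local maximum.
R(6/5) = 6·ln(6/5) - 6 - 3 ≈ -7.9061.

-7.9061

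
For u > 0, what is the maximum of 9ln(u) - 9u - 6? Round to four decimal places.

-15.0000

h'(u) = 9/u − 9 = 0 gives u = 1.
h''(u) = -9/u², which is negative for u > 0, so this is a local maximum.
h(1) = 9·ln(1) - 9 - 6 ≈ -15.0000.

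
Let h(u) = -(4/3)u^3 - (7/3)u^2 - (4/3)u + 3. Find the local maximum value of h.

13/4

Critical points: h'(u) = -4u^2 - (14/3)u - 4/3 vanishes at u = -2/3, -1/2.
h''(u) = -8u - 14/3. h''(-2/3) = 2/3 > 0 ⇒ local minimum; h''(-1/2) = -2/3 < 0 ⇒ local maximum.
So the local maximum value is h(-1/2) = 13/4.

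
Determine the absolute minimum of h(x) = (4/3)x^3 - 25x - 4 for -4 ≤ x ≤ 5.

h'(x) = 4x^2 - 25, which vanishes at x = -5/2 and x = 5/2.
Candidates: h(-4) = 32/3, h(-5/2) = 113/3, h(5/2) = -137/3, h(5) = 113/3.
The minimum over the interval is -137/3, attained at x = 5/2.

-137/3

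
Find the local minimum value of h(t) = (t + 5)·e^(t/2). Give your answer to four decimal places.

-0.0604

h'(t) = 1·e^(t/2) + (t + 5)·(1/2)·e^(t/2) = ((1/2)t + 7/2)·e^(t/2). Since e^(t/2) > 0, the only critical point is t = -7.
h''(-7) has the same sign as 1/2 > 0, so this is a local minimum.
h(-7) = (-2)·e^(-7/2) ≈ -0.0604.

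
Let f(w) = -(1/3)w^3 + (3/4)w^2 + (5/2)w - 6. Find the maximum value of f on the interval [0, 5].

The derivative is -w^2 + (3/2)w + 5/2, whose only zero in [0, 5] is w = 5/2.
Evaluating at the critical points and endpoints: f(0) = -6, f(5/2) = -13/48, f(5) = -197/12.
So the maximum is f(5/2) = -13/48.

-13/48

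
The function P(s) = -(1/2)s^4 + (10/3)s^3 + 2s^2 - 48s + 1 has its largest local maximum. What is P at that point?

P'(s) = -2s^3 + 10s^2 + 4s - 48 = 0 at s = -2, 3, 4.
Since P''(s) = -6s^2 + 20s + 4, we get P''(-2) = -60 < 0 ⇒ local maximum; P''(3) = 10 > 0 ⇒ local minimum; P''(4) = -12 < 0 ⇒ local maximum.
The largest local maximum is P(-2) = 211/3.

211/3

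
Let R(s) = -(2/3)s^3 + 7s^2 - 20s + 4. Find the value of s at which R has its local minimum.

R'(s) = -2s^2 + 14s - 20 = 0 at s = 2, 5.
R''(s) = -4s + 14. R''(2) = 6 > 0 ⇒ local minimum; R''(5) = -6 < 0 ⇒ local maximum.
The local minimum is R(2) = -40/3.

2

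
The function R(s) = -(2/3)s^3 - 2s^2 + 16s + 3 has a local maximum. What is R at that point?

R'(s) = -2s^2 - 4s + 16. Setting R'(s) = 0 gives s ∈ {-4, 2}.
R''(s) = -4s - 4. R''(-4) = 12 > 0 ⇒ local minimum; R''(2) = -12 < 0 ⇒ local maximum.
Thus R has its local maximum at s = 2, with value 65/3.

65/3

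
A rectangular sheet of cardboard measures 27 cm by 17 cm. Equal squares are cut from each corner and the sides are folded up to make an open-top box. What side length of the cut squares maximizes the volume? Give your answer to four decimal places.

3.3928

With cut size x, the volume is V(x) = x(27 − 2x)(17 − 2x) for 0 < x < 8.5.
V'(x) = 12x^2 − 176x + 459. Setting V'(x) = 0 gives x ≈ 3.3928 (the root in (0, 8.5)).
V''(x) = 24x − 176 is negative there, so this is the maximum; V ≈ 700.5384.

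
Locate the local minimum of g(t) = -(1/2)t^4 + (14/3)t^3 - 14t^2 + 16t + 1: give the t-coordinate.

2

Critical points: g'(t) = -2t^3 + 14t^2 - 28t + 16 vanishes at t = 1, 2, 4.
Second-derivative test with g''(t) = -6t^2 + 28t - 28: g''(1) = -6 < 0 ⇒ local maximum; g''(2) = 4 > 0 ⇒ local minimum; g''(4) = -12 < 0 ⇒ local maximum.
Thus g has its local minimum at t = 2, with value 19/3.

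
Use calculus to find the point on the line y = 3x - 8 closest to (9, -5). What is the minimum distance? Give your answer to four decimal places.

Minimize D(x)^2 = (x - 9)^2 + (3x - 3)^2.
d/dx[D^2] = 2(x - 9) + 2·3·(3x - 3) = 0 ⇒ x = 9/5.
Then y = -13/5 and the distance is √(288/5) ≈ 7.5895.

7.5895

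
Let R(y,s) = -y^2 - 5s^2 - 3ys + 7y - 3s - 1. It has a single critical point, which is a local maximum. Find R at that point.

∂R/∂y = -2y - 3s + 7 = 0 and ∂R/∂s = -3y - 10s - 3 = 0, so (y, s) = (79/11, -27/11).
The Hessian has R_{yy} = -2, R_{ss} = -10, R_{ys} = -3, giving D = 11 > 0 with R_{yy} < 0, so the point is a local maximum.
R(79/11, -27/11) = 306/11.

306/11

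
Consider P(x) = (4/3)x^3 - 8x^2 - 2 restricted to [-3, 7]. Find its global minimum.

P'(x) = 4x^2 - 16x, which vanishes at x = 0 and x = 4.
Evaluating at the critical points and endpoints: P(-3) = -110, P(0) = -2, P(4) = -134/3, P(7) = 190/3.
So the minimum is P(-3) = -110.

-110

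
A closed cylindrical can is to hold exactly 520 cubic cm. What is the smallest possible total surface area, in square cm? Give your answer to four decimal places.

357.9729

With radius r and height h, πr²h = 520 so h = 520/(πr²), and S(r) = 2πr² + 2πrh = 2πr² + 2·520/r.
S'(r) = 4πr − 2·520/r² = 0 ⇒ r³ = 520/(2π), so r ≈ 4.3579 and h = 2r ≈ 8.7157.
S''(r) = 4π + 4·520/r³ > 0, so this is the minimum; S ≈ 357.9729.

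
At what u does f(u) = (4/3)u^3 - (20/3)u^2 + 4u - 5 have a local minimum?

Critical points: f'(u) = 4u^2 - (40/3)u + 4 vanishes at u = 1/3, 3.
f''(u) = 8u - 40/3. f''(1/3) = -32/3 < 0 ⇒ local maximum; f''(3) = 32/3 > 0 ⇒ local minimum.
The local minimum is f(3) = -17.

3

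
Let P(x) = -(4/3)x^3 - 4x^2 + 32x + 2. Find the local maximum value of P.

118/3

Critical points: P'(x) = -4x^2 - 8x + 32 vanishes at x = -4, 2.
P''(x) = -8x - 8. P''(-4) = 24 > 0 ⇒ local minimum; P''(2) = -24 < 0 ⇒ local maximum.
Thus P has its local maximum at x = 2, with value 118/3.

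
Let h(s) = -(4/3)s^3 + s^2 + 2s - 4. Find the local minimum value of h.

-55/12

Critical points: h'(s) = -4s^2 + 2s + 2 vanishes at s = -1/2, 1.
Second-derivative test with h''(s) = -8s + 2: h''(-1/2) = 6 > 0 ⇒ local minimum; h''(1) = -6 < 0 ⇒ local maximum.
The local minimum is h(-1/2) = -55/12.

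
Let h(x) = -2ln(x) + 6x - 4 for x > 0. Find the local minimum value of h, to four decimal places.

0.1972

h'(x) = -2/x + 6 = 0 gives x = 1/3.
h''(x) = 2/x², which is positive for x > 0, so this is a local minimum.
h(1/3) = -2·ln(1/3) + 2 - 4 ≈ 0.1972.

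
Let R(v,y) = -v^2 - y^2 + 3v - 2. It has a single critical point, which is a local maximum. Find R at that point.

∂R/∂v = -2v + 3 = 0 and ∂R/∂y = -2y = 0, so (v, y) = (3/2, 0).
The Hessian has R_{vv} = -2, R_{yy} = -2, R_{vy} = 0, giving D = 4 > 0 with R_{vv} < 0, so the point is a local maximum.
R(3/2, 0) = 1/4.

1/4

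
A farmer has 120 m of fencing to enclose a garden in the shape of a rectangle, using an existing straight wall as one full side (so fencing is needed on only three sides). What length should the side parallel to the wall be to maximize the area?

60

Let the sides perpendicular to the wall have length x and the parallel side y, so 2x + y = 120 and the area is A = xy = x(120 − 2x).
A'(x) = 120 − 4x = 0 gives x = 30, and A''(x) = −4 < 0 confirms a maximum.
Then y = 120 − 2·30 = 60 and A = 1800.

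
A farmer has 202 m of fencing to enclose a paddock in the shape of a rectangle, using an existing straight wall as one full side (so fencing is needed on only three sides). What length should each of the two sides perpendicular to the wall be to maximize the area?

Let the sides perpendicular to the wall have length x and the parallel side y, so 2x + y = 202 and the area is A = xy = x(202 − 2x).
A'(x) = 202 − 4x = 0 gives x = 101/2, and A''(x) = −4 < 0 confirms a maximum.
Then y = 202 − 2·101/2 = 101 and A = 10201/2.

101/2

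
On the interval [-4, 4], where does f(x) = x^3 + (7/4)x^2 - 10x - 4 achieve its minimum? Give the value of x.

4/3

The derivative is 3x^2 + (7/2)x - 10, which vanishes at x = -5/2 and x = 4/3.
Evaluating at the critical points and endpoints: f(-4) = 0, f(-5/2) = 261/16, f(4/3) = -320/27, f(4) = 48.
Hence the absolute minimum is -320/27 at x = 4/3.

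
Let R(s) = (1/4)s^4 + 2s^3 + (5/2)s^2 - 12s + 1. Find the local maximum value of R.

R'(s) = s^3 + 6s^2 + 5s - 12. Setting R'(s) = 0 gives s ∈ {-4, -3, 1}.
Second-derivative test with R''(s) = 3s^2 + 12s + 5: R''(-4) = 5 > 0 ⇒ local minimum; R''(-3) = -4 < 0 ⇒ local maximum; R''(1) = 20 > 0 ⇒ local minimum.
Thus R has its local maximum at s = -3, with value 103/4.

103/4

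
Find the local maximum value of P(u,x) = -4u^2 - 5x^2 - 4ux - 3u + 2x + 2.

∂P/∂u = -8u - 4x - 3 = 0 and ∂P/∂x = -4u - 10x + 2 = 0, so (u, x) = (-19/32, 7/16).
The Hessian has P_{uu} = -8, P_{xx} = -10, P_{ux} = -4, giving D = 64 > 0 with P_{uu} < 0, so the point is a local maximum.
P(-19/32, 7/16) = 213/64.

213/64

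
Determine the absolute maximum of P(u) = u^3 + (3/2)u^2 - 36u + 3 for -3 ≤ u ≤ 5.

195/2

Differentiating, P'(u) = 3u^2 + 3u - 36; whose only zero in [-3, 5] is u = 3.
Candidates: P(-3) = 195/2; P(3) = -129/2; P(5) = -29/2.
The maximum over the interval is 195/2, attained at u = -3.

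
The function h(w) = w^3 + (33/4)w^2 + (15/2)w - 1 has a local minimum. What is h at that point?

h'(w) = 3w^2 + (33/2)w + 15/2. Setting h'(w) = 0 gives w ∈ {-5, -1/2}.
Since h''(w) = 6w + 33/2, we get h''(-5) = -27/2 < 0 ⇒ local maximum; h''(-1/2) = 27/2 > 0 ⇒ local minimum.
Thus h has its local minimum at w = -1/2, with value -45/16.

-45/16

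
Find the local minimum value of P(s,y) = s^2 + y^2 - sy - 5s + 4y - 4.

-11

∂P/∂s = 2s - y - 5 = 0 and ∂P/∂y = -s + 2y + 4 = 0, so (s, y) = (2, -1).
The Hessian has P_{ss} = 2, P_{yy} = 2, P_{sy} = -1, giving D = 3 > 0 with P_{ss} > 0, so the point is a local minimum.
P(2, -1) = -11.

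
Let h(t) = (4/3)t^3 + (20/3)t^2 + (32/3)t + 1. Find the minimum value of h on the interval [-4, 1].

-61/3

h'(t) = 4t^2 + (40/3)t + 32/3, which vanishes at t = -2 and t = -4/3.
Candidates: h(-4) = -61/3, h(-2) = -13/3, h(-4/3) = -367/81, h(1) = 59/3.
The minimum over the interval is -61/3, attained at t = -4.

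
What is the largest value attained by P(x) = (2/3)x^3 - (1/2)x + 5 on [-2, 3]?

43/2

P'(x) = 2x^2 - 1/2, which vanishes at x = -1/2 and x = 1/2.
Candidates: P(-2) = 2/3, P(-1/2) = 31/6, P(1/2) = 29/6, P(3) = 43/2.
So the maximum is P(3) = 43/2.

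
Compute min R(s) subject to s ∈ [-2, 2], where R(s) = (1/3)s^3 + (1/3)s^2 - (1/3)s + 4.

10/3

R'(s) = s^2 + (2/3)s - 1/3, which vanishes at s = -1 and s = 1/3.
Candidates: R(-2) = 10/3,  R(-1) = 13/3,  R(1/3) = 319/81,  R(2) = 22/3.
The minimum over the interval is 10/3, attained at s = -2.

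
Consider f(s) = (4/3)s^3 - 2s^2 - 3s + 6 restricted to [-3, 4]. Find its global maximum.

142/3

The derivative is 4s^2 - 4s - 3, which vanishes at s = -1/2 and s = 3/2.
Compare values at every candidate in [-3, 4]: f(-3) = -39; f(-1/2) = 41/6; f(3/2) = 3/2; f(4) = 142/3.
The maximum over the interval is 142/3, attained at s = 4.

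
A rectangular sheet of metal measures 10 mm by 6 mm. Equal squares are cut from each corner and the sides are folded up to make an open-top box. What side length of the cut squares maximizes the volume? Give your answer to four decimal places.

With cut size x, the volume is V(x) = x(10 − 2x)(6 − 2x) for 0 < x < 3.
V'(x) = 12x^2 − 64x + 60. Setting V'(x) = 0 gives x ≈ 1.2137 (the root in (0, 3)).
V''(x) = 24x − 64 is negative there, so this is the maximum; V ≈ 32.8353.

1.2137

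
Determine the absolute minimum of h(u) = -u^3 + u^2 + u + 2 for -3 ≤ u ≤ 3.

-13

Differentiating, h'(u) = -3u^2 + 2u + 1; which vanishes at u = -1/3 and u = 1.
Evaluating at the critical points and endpoints: h(-3) = 35; h(-1/3) = 49/27; h(1) = 3; h(3) = -13.
Hence the absolute minimum is -13 at u = 3.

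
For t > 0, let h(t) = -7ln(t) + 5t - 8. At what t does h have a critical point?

7/5

h'(t) = -7/t + 5 = 0 gives t = 7/5.
h''(t) = 7/t², which is positive for t > 0, so this is a local minimum.
h(7/5) = -7·ln(7/5) + 7 - 8 ≈ -3.3553.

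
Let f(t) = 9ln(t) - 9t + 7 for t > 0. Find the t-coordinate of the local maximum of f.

1

f'(t) = 9/t − 9 = 0 gives t = 1.
f''(t) = -9/t², which is negative for t > 0, so this is a local maximum.
f(1) = 9·ln(1) - 9 + 7 ≈ -2.0000.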